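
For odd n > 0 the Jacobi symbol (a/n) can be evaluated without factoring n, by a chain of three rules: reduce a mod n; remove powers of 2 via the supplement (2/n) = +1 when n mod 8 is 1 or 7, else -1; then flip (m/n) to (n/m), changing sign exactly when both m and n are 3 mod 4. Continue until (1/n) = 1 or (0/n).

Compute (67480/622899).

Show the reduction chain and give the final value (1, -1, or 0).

67480 = 2^3·8435; (2/622899) = -1 since 622899 mod 8 = 3, so (67480/622899) = (-1)^3·(8435/622899); sign now -1
reciprocity: (8435/622899) = -1·(622899/8435) since 8435 mod 4 = 3, 622899 mod 4 = 3; sign now +1
(622899/8435) = (7144/8435)   [reduce mod 8435]
7144 = 2^3·893; (2/8435) = -1 since 8435 mod 8 = 3, so (7144/8435) = (-1)^3·(893/8435); sign now -1
reciprocity: (893/8435) = +1·(8435/893) since 893 mod 4 = 1, 8435 mod 4 = 3; sign now -1
(8435/893) = (398/893)   [reduce mod 893]
398 = 2^1·199; (2/893) = -1 since 893 mod 8 = 5, so (398/893) = (-1)^1·(199/893); sign now +1
reciprocity: (199/893) = +1·(893/199) since 199 mod 4 = 3, 893 mod 4 = 1; sign now +1
(893/199) = (97/199)   [reduce mod 199]
reciprocity: (97/199) = +1·(199/97) since 97 mod 4 = 1, 199 mod 4 = 3; sign now +1
(199/97) = (5/97)   [reduce mod 97]
reciprocity: (5/97) = +1·(97/5) since 5 mod 4 = 1, 97 mod 4 = 1; sign now +1
(97/5) = (2/5)   [reduce mod 5]
2 = 2^1·1; (2/5) = -1 since 5 mod 8 = 5, so (2/5) = (-1)^1·(1/5); sign now -1
(1/5) = 1; final value = sign = -1

-1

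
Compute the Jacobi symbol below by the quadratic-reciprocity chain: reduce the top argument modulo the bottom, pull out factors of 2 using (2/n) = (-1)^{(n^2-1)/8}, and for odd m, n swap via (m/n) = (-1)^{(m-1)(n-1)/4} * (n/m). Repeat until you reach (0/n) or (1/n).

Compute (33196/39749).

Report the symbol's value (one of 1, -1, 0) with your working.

factor out 2^2: 33196 = 2^2·8299; with 39749 mod 8 = 5, (2/39749) = -1; sign now +1; continue with (8299/39749)
flip (8299/39749) -> (39749/8299): both odd, 8299 mod 4 = 3, 39749 mod 4 = 1, so the flip contributes +1; sign now +1
(39749/8299): 39749 mod 8299 = 6553, so (39749/8299) = (6553/8299)
flip (6553/8299) -> (8299/6553): both odd, 6553 mod 4 = 1, 8299 mod 4 = 3, so the flip contributes +1; sign now +1
(8299/6553): 8299 mod 6553 = 1746, so (8299/6553) = (1746/6553)
factor out 2^1: 1746 = 2^1·873; with 6553 mod 8 = 1, (2/6553) = +1; sign now +1; continue with (873/6553)
flip (873/6553) -> (6553/873): both odd, 873 mod 4 = 1, 6553 mod 4 = 1, so the flip contributes +1; sign now +1
(6553/873): 6553 mod 873 = 442, so (6553/873) = (442/873)
factor out 2^1: 442 = 2^1·221; with 873 mod 8 = 1, (2/873) = +1; sign now +1; continue with (221/873)
flip (221/873) -> (873/221): both odd, 221 mod 4 = 1, 873 mod 4 = 1, so the flip contributes +1; sign now +1
(873/221): 873 mod 221 = 210, so (873/221) = (210/221)
factor out 2^1: 210 = 2^1·105; with 221 mod 8 = 5, (2/221) = -1; sign now -1; continue with (105/221)
flip (105/221) -> (221/105): both odd, 105 mod 4 = 1, 221 mod 4 = 1, so the flip contributes +1; sign now -1
(221/105): 221 mod 105 = 11, so (221/105) = (11/105)
flip (11/105) -> (105/11): both odd, 11 mod 4 = 3, 105 mod 4 = 1, so the flip contributes +1; sign now -1
(105/11): 105 mod 11 = 6, so (105/11) = (6/11)
factor out 2^1: 6 = 2^1·3; with 11 mod 8 = 3, (2/11) = -1; sign now +1; continue with (3/11)
flip (3/11) -> (11/3): both odd, 3 mod 4 = 3, 11 mod 4 = 3, so the flip contributes -1; sign now -1
(11/3): 11 mod 3 = 2, so (11/3) = (2/3)
factor out 2^1: 2 = 2^1·1; with 3 mod 8 = 3, (2/3) = -1; sign now +1; continue with (1/3)
reached (1/3) = 1, so the symbol is +1

1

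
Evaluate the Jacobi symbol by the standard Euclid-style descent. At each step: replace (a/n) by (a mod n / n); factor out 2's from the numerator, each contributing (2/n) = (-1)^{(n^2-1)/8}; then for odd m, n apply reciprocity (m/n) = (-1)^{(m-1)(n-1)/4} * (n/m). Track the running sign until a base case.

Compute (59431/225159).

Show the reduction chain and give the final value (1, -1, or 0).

flip (59431/225159) -> (225159/59431): both odd, 59431 mod 4 = 3, 225159 mod 4 = 3, so the flip contributes -1; sign now -1
(225159/59431): 225159 mod 59431 = 46866, so (225159/59431) = (46866/59431)
factor out 2^1: 46866 = 2^1·23433; with 59431 mod 8 = 7, (2/59431) = +1; sign now -1; continue with (23433/59431)
flip (23433/59431) -> (59431/23433): both odd, 23433 mod 4 = 1, 59431 mod 4 = 3, so the flip contributes +1; sign now -1
(59431/23433): 59431 mod 23433 = 12565, so (59431/23433) = (12565/23433)
flip (12565/23433) -> (23433/12565): both odd, 12565 mod 4 = 1, 23433 mod 4 = 1, so the flip contributes +1; sign now -1
(23433/12565): 23433 mod 12565 = 10868, so (23433/12565) = (10868/12565)
factor out 2^2: 10868 = 2^2·2717; with 12565 mod 8 = 5, (2/12565) = -1; sign now -1; continue with (2717/12565)
flip (2717/12565) -> (12565/2717): both odd, 2717 mod 4 = 1, 12565 mod 4 = 1, so the flip contributes +1; sign now -1
(12565/2717): 12565 mod 2717 = 1697, so (12565/2717) = (1697/2717)
flip (1697/2717) -> (2717/1697): both odd, 1697 mod 4 = 1, 2717 mod 4 = 1, so the flip contributes +1; sign now -1
(2717/1697): 2717 mod 1697 = 1020, so (2717/1697) = (1020/1697)
factor out 2^2: 1020 = 2^2·255; with 1697 mod 8 = 1, (2/1697) = +1; sign now -1; continue with (255/1697)
flip (255/1697) -> (1697/255): both odd, 255 mod 4 = 3, 1697 mod 4 = 1, so the flip contributes +1; sign now -1
(1697/255): 1697 mod 255 = 167, so (1697/255) = (167/255)
flip (167/255) -> (255/167): both odd, 167 mod 4 = 3, 255 mod 4 = 3, so the flip contributes -1; sign now +1
(255/167): 255 mod 167 = 88, so (255/167) = (88/167)
factor out 2^3: 88 = 2^3·11; with 167 mod 8 = 7, (2/167) = +1; sign now +1; continue with (11/167)
flip (11/167) -> (167/11): both odd, 11 mod 4 = 3, 167 mod 4 = 3, so the flip contributes -1; sign now -1
(167/11): 167 mod 11 = 2, so (167/11) = (2/11)
factor out 2^1: 2 = 2^1·1; with 11 mod 8 = 3, (2/11) = -1; sign now +1; continue with (1/11)
reached (1/11) = 1, so the symbol is +1

1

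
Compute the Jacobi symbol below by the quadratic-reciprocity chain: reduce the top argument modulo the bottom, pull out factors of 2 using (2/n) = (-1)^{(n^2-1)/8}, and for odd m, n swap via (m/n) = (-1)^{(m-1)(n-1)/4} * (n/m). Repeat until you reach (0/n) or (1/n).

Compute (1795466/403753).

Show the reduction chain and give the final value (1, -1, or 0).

-1

(1795466/403753) = (180454/403753)   [reduce mod 403753]
180454 = 2^1·90227; (2/403753) = +1 since 403753 mod 8 = 1, so (180454/403753) = (+1)^1·(90227/403753); sign now +1
reciprocity: (90227/403753) = +1·(403753/90227) since 90227 mod 4 = 3, 403753 mod 4 = 1; sign now +1
(403753/90227) = (42845/90227)   [reduce mod 90227]
reciprocity: (42845/90227) = +1·(90227/42845) since 42845 mod 4 = 1, 90227 mod 4 = 3; sign now +1
(90227/42845) = (4537/42845)   [reduce mod 42845]
reciprocity: (4537/42845) = +1·(42845/4537) since 4537 mod 4 = 1, 42845 mod 4 = 1; sign now +1
(42845/4537) = (2012/4537)   [reduce mod 4537]
2012 = 2^2·503; (2/4537) = +1 since 4537 mod 8 = 1, so (2012/4537) = (+1)^2·(503/4537); sign now +1
reciprocity: (503/4537) = +1·(4537/503) since 503 mod 4 = 3, 4537 mod 4 = 1; sign now +1
(4537/503) = (10/503)   [reduce mod 503]
10 = 2^1·5; (2/503) = +1 since 503 mod 8 = 7, so (10/503) = (+1)^1·(5/503); sign now +1
reciprocity: (5/503) = +1·(503/5) since 5 mod 4 = 1, 503 mod 4 = 3; sign now +1
(503/5) = (3/5)   [reduce mod 5]
reciprocity: (3/5) = +1·(5/3) since 3 mod 4 = 3, 5 mod 4 = 1; sign now +1
(5/3) = (2/3)   [reduce mod 3]
2 = 2^1·1; (2/3) = -1 since 3 mod 8 = 3, so (2/3) = (-1)^1·(1/3); sign now -1
(1/3) = 1; final value = sign = -1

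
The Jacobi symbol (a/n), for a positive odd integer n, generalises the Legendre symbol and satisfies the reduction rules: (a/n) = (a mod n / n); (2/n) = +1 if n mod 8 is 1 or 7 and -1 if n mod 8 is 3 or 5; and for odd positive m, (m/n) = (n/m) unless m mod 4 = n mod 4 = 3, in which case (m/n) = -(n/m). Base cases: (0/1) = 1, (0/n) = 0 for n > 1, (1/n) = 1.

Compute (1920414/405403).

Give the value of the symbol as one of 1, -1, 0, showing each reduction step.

(1920414/405403): 1920414 mod 405403 = 298802, so (1920414/405403) = (298802/405403)
factor out 2^1: 298802 = 2^1·149401; with 405403 mod 8 = 3, (2/405403) = -1; sign now -1; continue with (149401/405403)
flip (149401/405403) -> (405403/149401): both odd, 149401 mod 4 = 1, 405403 mod 4 = 3, so the flip contributes +1; sign now -1
(405403/149401): 405403 mod 149401 = 106601, so (405403/149401) = (106601/149401)
flip (106601/149401) -> (149401/106601): both odd, 106601 mod 4 = 1, 149401 mod 4 = 1, so the flip contributes +1; sign now -1
(149401/106601): 149401 mod 106601 = 42800, so (149401/106601) = (42800/106601)
factor out 2^4: 42800 = 2^4·2675; with 106601 mod 8 = 1, (2/106601) = +1; sign now -1; continue with (2675/106601)
flip (2675/106601) -> (106601/2675): both odd, 2675 mod 4 = 3, 106601 mod 4 = 1, so the flip contributes +1; sign now -1
(106601/2675): 106601 mod 2675 = 2276, so (106601/2675) = (2276/2675)
factor out 2^2: 2276 = 2^2·569; with 2675 mod 8 = 3, (2/2675) = -1; sign now -1; continue with (569/2675)
flip (569/2675) -> (2675/569): both odd, 569 mod 4 = 1, 2675 mod 4 = 3, so the flip contributes +1; sign now -1
(2675/569): 2675 mod 569 = 399, so (2675/569) = (399/569)
flip (399/569) -> (569/399): both odd, 399 mod 4 = 3, 569 mod 4 = 1, so the flip contributes +1; sign now -1
(569/399): 569 mod 399 = 170, so (569/399) = (170/399)
factor out 2^1: 170 = 2^1·85; with 399 mod 8 = 7, (2/399) = +1; sign now -1; continue with (85/399)
flip (85/399) -> (399/85): both odd, 85 mod 4 = 1, 399 mod 4 = 3, so the flip contributes +1; sign now -1
(399/85): 399 mod 85 = 59, so (399/85) = (59/85)
flip (59/85) -> (85/59): both odd, 59 mod 4 = 3, 85 mod 4 = 1, so the flip contributes +1; sign now -1
(85/59): 85 mod 59 = 26, so (85/59) = (26/59)
factor out 2^1: 26 = 2^1·13; with 59 mod 8 = 3, (2/59) = -1; sign now +1; continue with (13/59)
flip (13/59) -> (59/13): both odd, 13 mod 4 = 1, 59 mod 4 = 3, so the flip contributes +1; sign now +1
(59/13): 59 mod 13 = 7, so (59/13) = (7/13)
flip (7/13) -> (13/7): both odd, 7 mod 4 = 3, 13 mod 4 = 1, so the flip contributes +1; sign now +1
(13/7): 13 mod 7 = 6, so (13/7) = (6/7)
factor out 2^1: 6 = 2^1·3; with 7 mod 8 = 7, (2/7) = +1; sign now +1; continue with (3/7)
flip (3/7) -> (7/3): both odd, 3 mod 4 = 3, 7 mod 4 = 3, so the flip contributes -1; sign now -1
(7/3): 7 mod 3 = 1, so (7/3) = (1/3)
reached (1/3) = 1, so the symbol is -1

-1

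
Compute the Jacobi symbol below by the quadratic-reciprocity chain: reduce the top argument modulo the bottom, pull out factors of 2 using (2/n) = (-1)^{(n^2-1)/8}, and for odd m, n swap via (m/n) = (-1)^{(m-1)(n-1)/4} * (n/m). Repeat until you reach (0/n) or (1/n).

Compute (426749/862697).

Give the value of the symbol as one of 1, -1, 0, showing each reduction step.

flip (426749/862697) -> (862697/426749): both odd, 426749 mod 4 = 1, 862697 mod 4 = 1, so the flip contributes +1; sign now +1
(862697/426749): 862697 mod 426749 = 9199, so (862697/426749) = (9199/426749)
flip (9199/426749) -> (426749/9199): both odd, 9199 mod 4 = 3, 426749 mod 4 = 1, so the flip contributes +1; sign now +1
(426749/9199): 426749 mod 9199 = 3595, so (426749/9199) = (3595/9199)
flip (3595/9199) -> (9199/3595): both odd, 3595 mod 4 = 3, 9199 mod 4 = 3, so the flip contributes -1; sign now -1
(9199/3595): 9199 mod 3595 = 2009, so (9199/3595) = (2009/3595)
flip (2009/3595) -> (3595/2009): both odd, 2009 mod 4 = 1, 3595 mod 4 = 3, so the flip contributes +1; sign now -1
(3595/2009): 3595 mod 2009 = 1586, so (3595/2009) = (1586/2009)
factor out 2^1: 1586 = 2^1·793; with 2009 mod 8 = 1, (2/2009) = +1; sign now -1; continue with (793/2009)
flip (793/2009) -> (2009/793): both odd, 793 mod 4 = 1, 2009 mod 4 = 1, so the flip contributes +1; sign now -1
(2009/793): 2009 mod 793 = 423, so (2009/793) = (423/793)
flip (423/793) -> (793/423): both odd, 423 mod 4 = 3, 793 mod 4 = 1, so the flip contributes +1; sign now -1
(793/423): 793 mod 423 = 370, so (793/423) = (370/423)
factor out 2^1: 370 = 2^1·185; with 423 mod 8 = 7, (2/423) = +1; sign now -1; continue with (185/423)
flip (185/423) -> (423/185): both odd, 185 mod 4 = 1, 423 mod 4 = 3, so the flip contributes +1; sign now -1
(423/185): 423 mod 185 = 53, so (423/185) = (53/185)
flip (53/185) -> (185/53): both odd, 53 mod 4 = 1, 185 mod 4 = 1, so the flip contributes +1; sign now -1
(185/53): 185 mod 53 = 26, so (185/53) = (26/53)
factor out 2^1: 26 = 2^1·13; with 53 mod 8 = 5, (2/53) = -1; sign now +1; continue with (13/53)
flip (13/53) -> (53/13): both odd, 13 mod 4 = 1, 53 mod 4 = 1, so the flip contributes +1; sign now +1
(53/13): 53 mod 13 = 1, so (53/13) = (1/13)
reached (1/13) = 1, so the symbol is +1

1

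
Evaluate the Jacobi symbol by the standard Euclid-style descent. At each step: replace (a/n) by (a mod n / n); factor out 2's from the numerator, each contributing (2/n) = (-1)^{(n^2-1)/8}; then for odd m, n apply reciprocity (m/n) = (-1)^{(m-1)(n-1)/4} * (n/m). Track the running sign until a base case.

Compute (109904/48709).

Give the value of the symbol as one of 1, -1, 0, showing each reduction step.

(109904/48709): 109904 mod 48709 = 12486, so (109904/48709) = (12486/48709)
factor out 2^1: 12486 = 2^1·6243; with 48709 mod 8 = 5, (2/48709) = -1; sign now -1; continue with (6243/48709)
flip (6243/48709) -> (48709/6243): both odd, 6243 mod 4 = 3, 48709 mod 4 = 1, so the flip contributes +1; sign now -1
(48709/6243): 48709 mod 6243 = 5008, so (48709/6243) = (5008/6243)
factor out 2^4: 5008 = 2^4·313; with 6243 mod 8 = 3, (2/6243) = -1; sign now -1; continue with (313/6243)
flip (313/6243) -> (6243/313): both odd, 313 mod 4 = 1, 6243 mod 4 = 3, so the flip contributes +1; sign now -1
(6243/313): 6243 mod 313 = 296, so (6243/313) = (296/313)
factor out 2^3: 296 = 2^3·37; with 313 mod 8 = 1, (2/313) = +1; sign now -1; continue with (37/313)
flip (37/313) -> (313/37): both odd, 37 mod 4 = 1, 313 mod 4 = 1, so the flip contributes +1; sign now -1
(313/37): 313 mod 37 = 17, so (313/37) = (17/37)
flip (17/37) -> (37/17): both odd, 17 mod 4 = 1, 37 mod 4 = 1, so the flip contributes +1; sign now -1
(37/17): 37 mod 17 = 3, so (37/17) = (3/17)
flip (3/17) -> (17/3): both odd, 3 mod 4 = 3, 17 mod 4 = 1, so the flip contributes +1; sign now -1
(17/3): 17 mod 3 = 2, so (17/3) = (2/3)
factor out 2^1: 2 = 2^1·1; with 3 mod 8 = 3, (2/3) = -1; sign now +1; continue with (1/3)
reached (1/3) = 1, so the symbol is +1

1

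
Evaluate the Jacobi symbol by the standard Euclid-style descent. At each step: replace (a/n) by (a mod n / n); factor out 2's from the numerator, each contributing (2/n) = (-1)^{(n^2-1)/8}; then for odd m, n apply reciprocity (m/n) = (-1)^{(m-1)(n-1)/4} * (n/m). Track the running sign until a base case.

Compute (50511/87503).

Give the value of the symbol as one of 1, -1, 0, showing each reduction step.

flip (50511/87503) -> (87503/50511): both odd, 50511 mod 4 = 3, 87503 mod 4 = 3, so the flip contributes -1; sign now -1
(87503/50511): 87503 mod 50511 = 36992, so (87503/50511) = (36992/50511)
factor out 2^7: 36992 = 2^7·289; with 50511 mod 8 = 7, (2/50511) = +1; sign now -1; continue with (289/50511)
flip (289/50511) -> (50511/289): both odd, 289 mod 4 = 1, 50511 mod 4 = 3, so the flip contributes +1; sign now -1
(50511/289): 50511 mod 289 = 225, so (50511/289) = (225/289)
flip (225/289) -> (289/225): both odd, 225 mod 4 = 1, 289 mod 4 = 1, so the flip contributes +1; sign now -1
(289/225): 289 mod 225 = 64, so (289/225) = (64/225)
factor out 2^6: 64 = 2^6·1; with 225 mod 8 = 1, (2/225) = +1; sign now -1; continue with (1/225)
reached (1/225) = 1, so the symbol is -1

-1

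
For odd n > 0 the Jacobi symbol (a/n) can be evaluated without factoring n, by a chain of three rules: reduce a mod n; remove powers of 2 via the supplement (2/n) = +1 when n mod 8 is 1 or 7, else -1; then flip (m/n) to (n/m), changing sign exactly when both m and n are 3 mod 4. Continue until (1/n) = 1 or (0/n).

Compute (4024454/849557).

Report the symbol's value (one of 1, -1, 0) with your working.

(4024454/849557) = (626226/849557)   [reduce mod 849557]
626226 = 2^1·313113; (2/849557) = -1 since 849557 mod 8 = 5, so (626226/849557) = (-1)^1·(313113/849557); sign now -1
reciprocity: (313113/849557) = +1·(849557/313113) since 313113 mod 4 = 1, 849557 mod 4 = 1; sign now -1
(849557/313113) = (223331/313113)   [reduce mod 313113]
reciprocity: (223331/313113) = +1·(313113/223331) since 223331 mod 4 = 3, 313113 mod 4 = 1; sign now -1
(313113/223331) = (89782/223331)   [reduce mod 223331]
89782 = 2^1·44891; (2/223331) = -1 since 223331 mod 8 = 3, so (89782/223331) = (-1)^1·(44891/223331); sign now +1
reciprocity: (44891/223331) = -1·(223331/44891) since 44891 mod 4 = 3, 223331 mod 4 = 3; sign now -1
(223331/44891) = (43767/44891)   [reduce mod 44891]
reciprocity: (43767/44891) = -1·(44891/43767) since 43767 mod 4 = 3, 44891 mod 4 = 3; sign now +1
(44891/43767) = (1124/43767)   [reduce mod 43767]
1124 = 2^2·281; (2/43767) = +1 since 43767 mod 8 = 7, so (1124/43767) = (+1)^2·(281/43767); sign now +1
reciprocity: (281/43767) = +1·(43767/281) since 281 mod 4 = 1, 43767 mod 4 = 3; sign now +1
(43767/281) = (212/281)   [reduce mod 281]
212 = 2^2·53; (2/281) = +1 since 281 mod 8 = 1, so (212/281) = (+1)^2·(53/281); sign now +1
reciprocity: (53/281) = +1·(281/53) since 53 mod 4 = 1, 281 mod 4 = 1; sign now +1
(281/53) = (16/53)   [reduce mod 53]
16 = 2^4·1; (2/53) = -1 since 53 mod 8 = 5, so (16/53) = (-1)^4·(1/53); sign now +1
(1/53) = 1; final value = sign = +1

1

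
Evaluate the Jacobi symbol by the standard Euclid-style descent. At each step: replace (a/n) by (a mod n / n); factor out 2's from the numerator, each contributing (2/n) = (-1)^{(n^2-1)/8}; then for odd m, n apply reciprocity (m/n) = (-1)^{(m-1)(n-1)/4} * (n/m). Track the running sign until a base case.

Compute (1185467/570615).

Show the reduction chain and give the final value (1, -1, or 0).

(1185467/570615) = (44237/570615)   [reduce mod 570615]
reciprocity: (44237/570615) = +1·(570615/44237) since 44237 mod 4 = 1, 570615 mod 4 = 3; sign now +1
(570615/44237) = (39771/44237)   [reduce mod 44237]
reciprocity: (39771/44237) = +1·(44237/39771) since 39771 mod 4 = 3, 44237 mod 4 = 1; sign now +1
(44237/39771) = (4466/39771)   [reduce mod 39771]
4466 = 2^1·2233; (2/39771) = -1 since 39771 mod 8 = 3, so (4466/39771) = (-1)^1·(2233/39771); sign now -1
reciprocity: (2233/39771) = +1·(39771/2233) since 2233 mod 4 = 1, 39771 mod 4 = 3; sign now -1
(39771/2233) = (1810/2233)   [reduce mod 2233]
1810 = 2^1·905; (2/2233) = +1 since 2233 mod 8 = 1, so (1810/2233) = (+1)^1·(905/2233); sign now -1
reciprocity: (905/2233) = +1·(2233/905) since 905 mod 4 = 1, 2233 mod 4 = 1; sign now -1
(2233/905) = (423/905)   [reduce mod 905]
reciprocity: (423/905) = +1·(905/423) since 423 mod 4 = 3, 905 mod 4 = 1; sign now -1
(905/423) = (59/423)   [reduce mod 423]
reciprocity: (59/423) = -1·(423/59) since 59 mod 4 = 3, 423 mod 4 = 3; sign now +1
(423/59) = (10/59)   [reduce mod 59]
10 = 2^1·5; (2/59) = -1 since 59 mod 8 = 3, so (10/59) = (-1)^1·(5/59); sign now -1
reciprocity: (5/59) = +1·(59/5) since 5 mod 4 = 1, 59 mod 4 = 3; sign now -1
(59/5) = (4/5)   [reduce mod 5]
4 = 2^2·1; (2/5) = -1 since 5 mod 8 = 5, so (4/5) = (-1)^2·(1/5); sign now -1
(1/5) = 1; final value = sign = -1

-1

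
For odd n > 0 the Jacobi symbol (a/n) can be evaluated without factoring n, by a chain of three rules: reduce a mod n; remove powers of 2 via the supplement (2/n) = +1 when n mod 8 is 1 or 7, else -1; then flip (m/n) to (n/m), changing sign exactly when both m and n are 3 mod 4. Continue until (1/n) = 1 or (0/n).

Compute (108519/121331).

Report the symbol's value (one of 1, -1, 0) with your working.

flip (108519/121331) -> (121331/108519): both odd, 108519 mod 4 = 3, 121331 mod 4 = 3, so the flip contributes -1; sign now -1
(121331/108519): 121331 mod 108519 = 12812, so (121331/108519) = (12812/108519)
factor out 2^2: 12812 = 2^2·3203; with 108519 mod 8 = 7, (2/108519) = +1; sign now -1; continue with (3203/108519)
flip (3203/108519) -> (108519/3203): both odd, 3203 mod 4 = 3, 108519 mod 4 = 3, so the flip contributes -1; sign now +1
(108519/3203): 108519 mod 3203 = 2820, so (108519/3203) = (2820/3203)
factor out 2^2: 2820 = 2^2·705; with 3203 mod 8 = 3, (2/3203) = -1; sign now +1; continue with (705/3203)
flip (705/3203) -> (3203/705): both odd, 705 mod 4 = 1, 3203 mod 4 = 3, so the flip contributes +1; sign now +1
(3203/705): 3203 mod 705 = 383, so (3203/705) = (383/705)
flip (383/705) -> (705/383): both odd, 383 mod 4 = 3, 705 mod 4 = 1, so the flip contributes +1; sign now +1
(705/383): 705 mod 383 = 322, so (705/383) = (322/383)
factor out 2^1: 322 = 2^1·161; with 383 mod 8 = 7, (2/383) = +1; sign now +1; continue with (161/383)
flip (161/383) -> (383/161): both odd, 161 mod 4 = 1, 383 mod 4 = 3, so the flip contributes +1; sign now +1
(383/161): 383 mod 161 = 61, so (383/161) = (61/161)
flip (61/161) -> (161/61): both odd, 61 mod 4 = 1, 161 mod 4 = 1, so the flip contributes +1; sign now +1
(161/61): 161 mod 61 = 39, so (161/61) = (39/61)
flip (39/61) -> (61/39): both odd, 39 mod 4 = 3, 61 mod 4 = 1, so the flip contributes +1; sign now +1
(61/39): 61 mod 39 = 22, so (61/39) = (22/39)
factor out 2^1: 22 = 2^1·11; with 39 mod 8 = 7, (2/39) = +1; sign now +1; continue with (11/39)
flip (11/39) -> (39/11): both odd, 11 mod 4 = 3, 39 mod 4 = 3, so the flip contributes -1; sign now -1
(39/11): 39 mod 11 = 6, so (39/11) = (6/11)
factor out 2^1: 6 = 2^1·3; with 11 mod 8 = 3, (2/11) = -1; sign now +1; continue with (3/11)
flip (3/11) -> (11/3): both odd, 3 mod 4 = 3, 11 mod 4 = 3, so the flip contributes -1; sign now -1
(11/3): 11 mod 3 = 2, so (11/3) = (2/3)
factor out 2^1: 2 = 2^1·1; with 3 mod 8 = 3, (2/3) = -1; sign now +1; continue with (1/3)
reached (1/3) = 1, so the symbol is +1

1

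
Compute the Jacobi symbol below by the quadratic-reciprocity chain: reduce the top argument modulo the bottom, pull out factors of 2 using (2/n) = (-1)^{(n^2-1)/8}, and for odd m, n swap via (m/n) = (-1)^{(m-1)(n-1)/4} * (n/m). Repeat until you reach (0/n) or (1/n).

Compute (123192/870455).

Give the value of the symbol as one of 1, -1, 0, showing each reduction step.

factor out 2^3: 123192 = 2^3·15399; with 870455 mod 8 = 7, (2/870455) = +1; sign now +1; continue with (15399/870455)
flip (15399/870455) -> (870455/15399): both odd, 15399 mod 4 = 3, 870455 mod 4 = 3, so the flip contributes -1; sign now -1
(870455/15399): 870455 mod 15399 = 8111, so (870455/15399) = (8111/15399)
flip (8111/15399) -> (15399/8111): both odd, 8111 mod 4 = 3, 15399 mod 4 = 3, so the flip contributes -1; sign now +1
(15399/8111): 15399 mod 8111 = 7288, so (15399/8111) = (7288/8111)
factor out 2^3: 7288 = 2^3·911; with 8111 mod 8 = 7, (2/8111) = +1; sign now +1; continue with (911/8111)
flip (911/8111) -> (8111/911): both odd, 911 mod 4 = 3, 8111 mod 4 = 3, so the flip contributes -1; sign now -1
(8111/911): 8111 mod 911 = 823, so (8111/911) = (823/911)
flip (823/911) -> (911/823): both odd, 823 mod 4 = 3, 911 mod 4 = 3, so the flip contributes -1; sign now +1
(911/823): 911 mod 823 = 88, so (911/823) = (88/823)
factor out 2^3: 88 = 2^3·11; with 823 mod 8 = 7, (2/823) = +1; sign now +1; continue with (11/823)
flip (11/823) -> (823/11): both odd, 11 mod 4 = 3, 823 mod 4 = 3, so the flip contributes -1; sign now -1
(823/11): 823 mod 11 = 9, so (823/11) = (9/11)
flip (9/11) -> (11/9): both odd, 9 mod 4 = 1, 11 mod 4 = 3, so the flip contributes +1; sign now -1
(11/9): 11 mod 9 = 2, so (11/9) = (2/9)
factor out 2^1: 2 = 2^1·1; with 9 mod 8 = 1, (2/9) = +1; sign now -1; continue with (1/9)
reached (1/9) = 1, so the symbol is -1

-1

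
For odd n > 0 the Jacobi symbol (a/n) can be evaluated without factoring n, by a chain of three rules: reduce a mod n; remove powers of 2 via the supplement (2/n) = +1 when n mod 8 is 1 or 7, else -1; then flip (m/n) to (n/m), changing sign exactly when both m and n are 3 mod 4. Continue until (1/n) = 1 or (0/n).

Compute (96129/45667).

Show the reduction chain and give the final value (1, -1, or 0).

(96129/45667) = (4795/45667)   [reduce mod 45667]
reciprocity: (4795/45667) = -1·(45667/4795) since 4795 mod 4 = 3, 45667 mod 4 = 3; sign now -1
(45667/4795) = (2512/4795)   [reduce mod 4795]
2512 = 2^4·157; (2/4795) = -1 since 4795 mod 8 = 3, so (2512/4795) = (-1)^4·(157/4795); sign now -1
reciprocity: (157/4795) = +1·(4795/157) since 157 mod 4 = 1, 4795 mod 4 = 3; sign now -1
(4795/157) = (85/157)   [reduce mod 157]
reciprocity: (85/157) = +1·(157/85) since 85 mod 4 = 1, 157 mod 4 = 1; sign now -1
(157/85) = (72/85)   [reduce mod 85]
72 = 2^3·9; (2/85) = -1 since 85 mod 8 = 5, so (72/85) = (-1)^3·(9/85); sign now +1
reciprocity: (9/85) = +1·(85/9) since 9 mod 4 = 1, 85 mod 4 = 1; sign now +1
(85/9) = (4/9)   [reduce mod 9]
4 = 2^2·1; (2/9) = +1 since 9 mod 8 = 1, so (4/9) = (+1)^2·(1/9); sign now +1
(1/9) = 1; final value = sign = +1

1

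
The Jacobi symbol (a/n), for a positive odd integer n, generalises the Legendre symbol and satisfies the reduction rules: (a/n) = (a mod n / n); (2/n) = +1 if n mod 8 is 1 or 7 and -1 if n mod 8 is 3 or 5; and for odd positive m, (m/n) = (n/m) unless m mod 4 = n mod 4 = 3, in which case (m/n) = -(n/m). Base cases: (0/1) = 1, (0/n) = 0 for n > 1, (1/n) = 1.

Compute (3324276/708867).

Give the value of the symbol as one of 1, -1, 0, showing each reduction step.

0

(3324276/708867): 3324276 mod 708867 = 488808, so (3324276/708867) = (488808/708867)
factor out 2^3: 488808 = 2^3·61101; with 708867 mod 8 = 3, (2/708867) = -1; sign now -1; continue with (61101/708867)
flip (61101/708867) -> (708867/61101): both odd, 61101 mod 4 = 1, 708867 mod 4 = 3, so the flip contributes +1; sign now -1
(708867/61101): 708867 mod 61101 = 36756, so (708867/61101) = (36756/61101)
factor out 2^2: 36756 = 2^2·9189; with 61101 mod 8 = 5, (2/61101) = -1; sign now -1; continue with (9189/61101)
flip (9189/61101) -> (61101/9189): both odd, 9189 mod 4 = 1, 61101 mod 4 = 1, so the flip contributes +1; sign now -1
(61101/9189): 61101 mod 9189 = 5967, so (61101/9189) = (5967/9189)
flip (5967/9189) -> (9189/5967): both odd, 5967 mod 4 = 3, 9189 mod 4 = 1, so the flip contributes +1; sign now -1
(9189/5967): 9189 mod 5967 = 3222, so (9189/5967) = (3222/5967)
factor out 2^1: 3222 = 2^1·1611; with 5967 mod 8 = 7, (2/5967) = +1; sign now -1; continue with (1611/5967)
flip (1611/5967) -> (5967/1611): both odd, 1611 mod 4 = 3, 5967 mod 4 = 3, so the flip contributes -1; sign now +1
(5967/1611): 5967 mod 1611 = 1134, so (5967/1611) = (1134/1611)
factor out 2^1: 1134 = 2^1·567; with 1611 mod 8 = 3, (2/1611) = -1; sign now -1; continue with (567/1611)
flip (567/1611) -> (1611/567): both odd, 567 mod 4 = 3, 1611 mod 4 = 3, so the flip contributes -1; sign now +1
(1611/567): 1611 mod 567 = 477, so (1611/567) = (477/567)
flip (477/567) -> (567/477): both odd, 477 mod 4 = 1, 567 mod 4 = 3, so the flip contributes +1; sign now +1
(567/477): 567 mod 477 = 90, so (567/477) = (90/477)
factor out 2^1: 90 = 2^1·45; with 477 mod 8 = 5, (2/477) = -1; sign now -1; continue with (45/477)
flip (45/477) -> (477/45): both odd, 45 mod 4 = 1, 477 mod 4 = 1, so the flip contributes +1; sign now -1
(477/45): 477 mod 45 = 27, so (477/45) = (27/45)
flip (27/45) -> (45/27): both odd, 27 mod 4 = 3, 45 mod 4 = 1, so the flip contributes +1; sign now -1
(45/27): 45 mod 27 = 18, so (45/27) = (18/27)
factor out 2^1: 18 = 2^1·9; with 27 mod 8 = 3, (2/27) = -1; sign now +1; continue with (9/27)
flip (9/27) -> (27/9): both odd, 9 mod 4 = 1, 27 mod 4 = 3, so the flip contributes +1; sign now +1
(27/9): 27 mod 9 = 0, so (27/9) = (0/9)
reached (0/9); gcd(a, n) > 1, so (0/9) = 0 and the symbol is 0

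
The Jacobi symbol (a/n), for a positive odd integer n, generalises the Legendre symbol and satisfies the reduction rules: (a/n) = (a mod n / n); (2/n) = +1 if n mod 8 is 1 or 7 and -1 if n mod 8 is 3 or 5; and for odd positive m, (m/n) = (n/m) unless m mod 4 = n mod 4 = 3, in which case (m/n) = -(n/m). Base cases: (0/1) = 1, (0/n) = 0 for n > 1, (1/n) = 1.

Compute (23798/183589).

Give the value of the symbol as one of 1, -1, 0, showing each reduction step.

-1

23798 = 2^1·11899; (2/183589) = -1 since 183589 mod 8 = 5, so (23798/183589) = (-1)^1·(11899/183589); sign now -1
reciprocity: (11899/183589) = +1·(183589/11899) since 11899 mod 4 = 3, 183589 mod 4 = 1; sign now -1
(183589/11899) = (5104/11899)   [reduce mod 11899]
5104 = 2^4·319; (2/11899) = -1 since 11899 mod 8 = 3, so (5104/11899) = (-1)^4·(319/11899); sign now -1
reciprocity: (319/11899) = -1·(11899/319) since 319 mod 4 = 3, 11899 mod 4 = 3; sign now +1
(11899/319) = (96/319)   [reduce mod 319]
96 = 2^5·3; (2/319) = +1 since 319 mod 8 = 7, so (96/319) = (+1)^5·(3/319); sign now +1
reciprocity: (3/319) = -1·(319/3) since 3 mod 4 = 3, 319 mod 4 = 3; sign now -1
(319/3) = (1/3)   [reduce mod 3]
(1/3) = 1; final value = sign = -1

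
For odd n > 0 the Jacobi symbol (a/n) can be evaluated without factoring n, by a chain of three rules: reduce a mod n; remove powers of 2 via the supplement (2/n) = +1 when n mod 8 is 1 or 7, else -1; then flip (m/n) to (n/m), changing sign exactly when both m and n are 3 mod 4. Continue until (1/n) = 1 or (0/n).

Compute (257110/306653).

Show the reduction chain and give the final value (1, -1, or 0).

-1

factor out 2^1: 257110 = 2^1·128555; with 306653 mod 8 = 5, (2/306653) = -1; sign now -1; continue with (128555/306653)
flip (128555/306653) -> (306653/128555): both odd, 128555 mod 4 = 3, 306653 mod 4 = 1, so the flip contributes +1; sign now -1
(306653/128555): 306653 mod 128555 = 49543, so (306653/128555) = (49543/128555)
flip (49543/128555) -> (128555/49543): both odd, 49543 mod 4 = 3, 128555 mod 4 = 3, so the flip contributes -1; sign now +1
(128555/49543): 128555 mod 49543 = 29469, so (128555/49543) = (29469/49543)
flip (29469/49543) -> (49543/29469): both odd, 29469 mod 4 = 1, 49543 mod 4 = 3, so the flip contributes +1; sign now +1
(49543/29469): 49543 mod 29469 = 20074, so (49543/29469) = (20074/29469)
factor out 2^1: 20074 = 2^1·10037; with 29469 mod 8 = 5, (2/29469) = -1; sign now -1; continue with (10037/29469)
flip (10037/29469) -> (29469/10037): both odd, 10037 mod 4 = 1, 29469 mod 4 = 1, so the flip contributes +1; sign now -1
(29469/10037): 29469 mod 10037 = 9395, so (29469/10037) = (9395/10037)
flip (9395/10037) -> (10037/9395): both odd, 9395 mod 4 = 3, 10037 mod 4 = 1, so the flip contributes +1; sign now -1
(10037/9395): 10037 mod 9395 = 642, so (10037/9395) = (642/9395)
factor out 2^1: 642 = 2^1·321; with 9395 mod 8 = 3, (2/9395) = -1; sign now +1; continue with (321/9395)
flip (321/9395) -> (9395/321): both odd, 321 mod 4 = 1, 9395 mod 4 = 3, so the flip contributes +1; sign now +1
(9395/321): 9395 mod 321 = 86, so (9395/321) = (86/321)
factor out 2^1: 86 = 2^1·43; with 321 mod 8 = 1, (2/321) = +1; sign now +1; continue with (43/321)
flip (43/321) -> (321/43): both odd, 43 mod 4 = 3, 321 mod 4 = 1, so the flip contributes +1; sign now +1
(321/43): 321 mod 43 = 20, so (321/43) = (20/43)
factor out 2^2: 20 = 2^2·5; with 43 mod 8 = 3, (2/43) = -1; sign now +1; continue with (5/43)
flip (5/43) -> (43/5): both odd, 5 mod 4 = 1, 43 mod 4 = 3, so the flip contributes +1; sign now +1
(43/5): 43 mod 5 = 3, so (43/5) = (3/5)
flip (3/5) -> (5/3): both odd, 3 mod 4 = 3, 5 mod 4 = 1, so the flip contributes +1; sign now +1
(5/3): 5 mod 3 = 2, so (5/3) = (2/3)
factor out 2^1: 2 = 2^1·1; with 3 mod 8 = 3, (2/3) = -1; sign now -1; continue with (1/3)
reached (1/3) = 1, so the symbol is -1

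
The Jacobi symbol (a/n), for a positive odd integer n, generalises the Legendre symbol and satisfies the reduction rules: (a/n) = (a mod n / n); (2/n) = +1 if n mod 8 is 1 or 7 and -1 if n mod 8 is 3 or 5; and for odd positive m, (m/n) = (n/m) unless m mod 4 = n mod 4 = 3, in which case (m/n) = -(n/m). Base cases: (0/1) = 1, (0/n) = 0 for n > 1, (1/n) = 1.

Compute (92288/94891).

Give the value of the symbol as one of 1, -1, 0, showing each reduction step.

1

factor out 2^7: 92288 = 2^7·721; with 94891 mod 8 = 3, (2/94891) = -1; sign now -1; continue with (721/94891)
flip (721/94891) -> (94891/721): both odd, 721 mod 4 = 1, 94891 mod 4 = 3, so the flip contributes +1; sign now -1
(94891/721): 94891 mod 721 = 440, so (94891/721) = (440/721)
factor out 2^3: 440 = 2^3·55; with 721 mod 8 = 1, (2/721) = +1; sign now -1; continue with (55/721)
flip (55/721) -> (721/55): both odd, 55 mod 4 = 3, 721 mod 4 = 1, so the flip contributes +1; sign now -1
(721/55): 721 mod 55 = 6, so (721/55) = (6/55)
factor out 2^1: 6 = 2^1·3; with 55 mod 8 = 7, (2/55) = +1; sign now -1; continue with (3/55)
flip (3/55) -> (55/3): both odd, 3 mod 4 = 3, 55 mod 4 = 3, so the flip contributes -1; sign now +1
(55/3): 55 mod 3 = 1, so (55/3) = (1/3)
reached (1/3) = 1, so the symbol is +1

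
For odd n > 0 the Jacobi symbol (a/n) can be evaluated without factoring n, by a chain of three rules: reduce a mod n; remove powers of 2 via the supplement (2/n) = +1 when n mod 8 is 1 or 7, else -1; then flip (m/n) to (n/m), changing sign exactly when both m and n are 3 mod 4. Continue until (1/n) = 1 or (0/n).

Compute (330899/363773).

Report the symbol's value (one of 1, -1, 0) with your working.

flip (330899/363773) -> (363773/330899): both odd, 330899 mod 4 = 3, 363773 mod 4 = 1, so the flip contributes +1; sign now +1
(363773/330899): 363773 mod 330899 = 32874, so (363773/330899) = (32874/330899)
factor out 2^1: 32874 = 2^1·16437; with 330899 mod 8 = 3, (2/330899) = -1; sign now -1; continue with (16437/330899)
flip (16437/330899) -> (330899/16437): both odd, 16437 mod 4 = 1, 330899 mod 4 = 3, so the flip contributes +1; sign now -1
(330899/16437): 330899 mod 16437 = 2159, so (330899/16437) = (2159/16437)
flip (2159/16437) -> (16437/2159): both odd, 2159 mod 4 = 3, 16437 mod 4 = 1, so the flip contributes +1; sign now -1
(16437/2159): 16437 mod 2159 = 1324, so (16437/2159) = (1324/2159)
factor out 2^2: 1324 = 2^2·331; with 2159 mod 8 = 7, (2/2159) = +1; sign now -1; continue with (331/2159)
flip (331/2159) -> (2159/331): both odd, 331 mod 4 = 3, 2159 mod 4 = 3, so the flip contributes -1; sign now +1
(2159/331): 2159 mod 331 = 173, so (2159/331) = (173/331)
flip (173/331) -> (331/173): both odd, 173 mod 4 = 1, 331 mod 4 = 3, so the flip contributes +1; sign now +1
(331/173): 331 mod 173 = 158, so (331/173) = (158/173)
factor out 2^1: 158 = 2^1·79; with 173 mod 8 = 5, (2/173) = -1; sign now -1; continue with (79/173)
flip (79/173) -> (173/79): both odd, 79 mod 4 = 3, 173 mod 4 = 1, so the flip contributes +1; sign now -1
(173/79): 173 mod 79 = 15, so (173/79) = (15/79)
flip (15/79) -> (79/15): both odd, 15 mod 4 = 3, 79 mod 4 = 3, so the flip contributes -1; sign now +1
(79/15): 79 mod 15 = 4, so (79/15) = (4/15)
factor out 2^2: 4 = 2^2·1; with 15 mod 8 = 7, (2/15) = +1; sign now +1; continue with (1/15)
reached (1/15) = 1, so the symbol is +1

1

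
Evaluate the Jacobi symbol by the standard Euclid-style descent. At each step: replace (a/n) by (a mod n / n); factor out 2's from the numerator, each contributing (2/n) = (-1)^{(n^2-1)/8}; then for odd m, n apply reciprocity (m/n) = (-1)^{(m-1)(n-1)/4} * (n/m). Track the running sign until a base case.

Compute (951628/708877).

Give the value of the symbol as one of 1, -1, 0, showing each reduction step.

(951628/708877): 951628 mod 708877 = 242751, so (951628/708877) = (242751/708877)
flip (242751/708877) -> (708877/242751): both odd, 242751 mod 4 = 3, 708877 mod 4 = 1, so the flip contributes +1; sign now +1
(708877/242751): 708877 mod 242751 = 223375, so (708877/242751) = (223375/242751)
flip (223375/242751) -> (242751/223375): both odd, 223375 mod 4 = 3, 242751 mod 4 = 3, so the flip contributes -1; sign now -1
(242751/223375): 242751 mod 223375 = 19376, so (242751/223375) = (19376/223375)
factor out 2^4: 19376 = 2^4·1211; with 223375 mod 8 = 7, (2/223375) = +1; sign now -1; continue with (1211/223375)
flip (1211/223375) -> (223375/1211): both odd, 1211 mod 4 = 3, 223375 mod 4 = 3, so the flip contributes -1; sign now +1
(223375/1211): 223375 mod 1211 = 551, so (223375/1211) = (551/1211)
flip (551/1211) -> (1211/551): both odd, 551 mod 4 = 3, 1211 mod 4 = 3, so the flip contributes -1; sign now -1
(1211/551): 1211 mod 551 = 109, so (1211/551) = (109/551)
flip (109/551) -> (551/109): both odd, 109 mod 4 = 1, 551 mod 4 = 3, so the flip contributes +1; sign now -1
(551/109): 551 mod 109 = 6, so (551/109) = (6/109)
factor out 2^1: 6 = 2^1·3; with 109 mod 8 = 5, (2/109) = -1; sign now +1; continue with (3/109)
flip (3/109) -> (109/3): both odd, 3 mod 4 = 3, 109 mod 4 = 1, so the flip contributes +1; sign now +1
(109/3): 109 mod 3 = 1, so (109/3) = (1/3)
reached (1/3) = 1, so the symbol is +1

1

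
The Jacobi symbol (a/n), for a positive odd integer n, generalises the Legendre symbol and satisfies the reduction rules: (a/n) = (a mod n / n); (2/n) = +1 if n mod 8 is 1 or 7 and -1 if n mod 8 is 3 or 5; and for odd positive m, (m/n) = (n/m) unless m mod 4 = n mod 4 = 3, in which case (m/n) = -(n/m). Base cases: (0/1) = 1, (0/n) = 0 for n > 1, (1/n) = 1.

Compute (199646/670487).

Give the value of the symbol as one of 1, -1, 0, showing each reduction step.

factor out 2^1: 199646 = 2^1·99823; with 670487 mod 8 = 7, (2/670487) = +1; sign now +1; continue with (99823/670487)
flip (99823/670487) -> (670487/99823): both odd, 99823 mod 4 = 3, 670487 mod 4 = 3, so the flip contributes -1; sign now -1
(670487/99823): 670487 mod 99823 = 71549, so (670487/99823) = (71549/99823)
flip (71549/99823) -> (99823/71549): both odd, 71549 mod 4 = 1, 99823 mod 4 = 3, so the flip contributes +1; sign now -1
(99823/71549): 99823 mod 71549 = 28274, so (99823/71549) = (28274/71549)
factor out 2^1: 28274 = 2^1·14137; with 71549 mod 8 = 5, (2/71549) = -1; sign now +1; continue with (14137/71549)
flip (14137/71549) -> (71549/14137): both odd, 14137 mod 4 = 1, 71549 mod 4 = 1, so the flip contributes +1; sign now +1
(71549/14137): 71549 mod 14137 = 864, so (71549/14137) = (864/14137)
factor out 2^5: 864 = 2^5·27; with 14137 mod 8 = 1, (2/14137) = +1; sign now +1; continue with (27/14137)
flip (27/14137) -> (14137/27): both odd, 27 mod 4 = 3, 14137 mod 4 = 1, so the flip contributes +1; sign now +1
(14137/27): 14137 mod 27 = 16, so (14137/27) = (16/27)
factor out 2^4: 16 = 2^4·1; with 27 mod 8 = 3, (2/27) = -1; sign now +1; continue with (1/27)
reached (1/27) = 1, so the symbol is +1

1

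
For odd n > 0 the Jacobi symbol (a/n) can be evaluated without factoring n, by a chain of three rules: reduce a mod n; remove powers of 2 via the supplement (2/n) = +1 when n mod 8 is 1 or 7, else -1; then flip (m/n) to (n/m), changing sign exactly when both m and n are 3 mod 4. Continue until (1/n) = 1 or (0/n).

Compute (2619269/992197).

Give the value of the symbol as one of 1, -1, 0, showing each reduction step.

(2619269/992197): 2619269 mod 992197 = 634875, so (2619269/992197) = (634875/992197)
flip (634875/992197) -> (992197/634875): both odd, 634875 mod 4 = 3, 992197 mod 4 = 1, so the flip contributes +1; sign now +1
(992197/634875): 992197 mod 634875 = 357322, so (992197/634875) = (357322/634875)
factor out 2^1: 357322 = 2^1·178661; with 634875 mod 8 = 3, (2/634875) = -1; sign now -1; continue with (178661/634875)
flip (178661/634875) -> (634875/178661): both odd, 178661 mod 4 = 1, 634875 mod 4 = 3, so the flip contributes +1; sign now -1
(634875/178661): 634875 mod 178661 = 98892, so (634875/178661) = (98892/178661)
factor out 2^2: 98892 = 2^2·24723; with 178661 mod 8 = 5, (2/178661) = -1; sign now -1; continue with (24723/178661)
flip (24723/178661) -> (178661/24723): both odd, 24723 mod 4 = 3, 178661 mod 4 = 1, so the flip contributes +1; sign now -1
(178661/24723): 178661 mod 24723 = 5600, so (178661/24723) = (5600/24723)
factor out 2^5: 5600 = 2^5·175; with 24723 mod 8 = 3, (2/24723) = -1; sign now +1; continue with (175/24723)
flip (175/24723) -> (24723/175): both odd, 175 mod 4 = 3, 24723 mod 4 = 3, so the flip contributes -1; sign now -1
(24723/175): 24723 mod 175 = 48, so (24723/175) = (48/175)
factor out 2^4: 48 = 2^4·3; with 175 mod 8 = 7, (2/175) = +1; sign now -1; continue with (3/175)
flip (3/175) -> (175/3): both odd, 3 mod 4 = 3, 175 mod 4 = 3, so the flip contributes -1; sign now +1
(175/3): 175 mod 3 = 1, so (175/3) = (1/3)
reached (1/3) = 1, so the symbol is +1

1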